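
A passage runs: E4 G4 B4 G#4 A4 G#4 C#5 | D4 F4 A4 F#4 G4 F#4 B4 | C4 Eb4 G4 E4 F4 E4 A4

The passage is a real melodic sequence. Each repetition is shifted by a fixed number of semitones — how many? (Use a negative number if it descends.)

-2

Taking 7-note groups, the heads are E4, D4, C4: the pattern moves down a 2nd.
E4 to D4 spans -2 semitones.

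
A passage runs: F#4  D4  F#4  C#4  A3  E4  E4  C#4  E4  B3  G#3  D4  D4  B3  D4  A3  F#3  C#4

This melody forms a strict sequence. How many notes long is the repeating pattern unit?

There are 18 notes; a 6-note unit gives 3 cells:
F#4 D4 F#4 C#4 A3 E4 | E4 C#4 E4 B3 G#3 D4 | D4 B3 D4 A3 F#3 C#4
Each cell is the previous one down a 2nd — so the unit is 6 notes.

6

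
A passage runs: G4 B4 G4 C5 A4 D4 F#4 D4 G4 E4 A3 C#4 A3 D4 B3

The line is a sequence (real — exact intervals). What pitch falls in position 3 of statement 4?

Grouping in 5s, the 3rd note of each cell is G4, D4, A3.
Each moves down a 4th; the next is E3.

E3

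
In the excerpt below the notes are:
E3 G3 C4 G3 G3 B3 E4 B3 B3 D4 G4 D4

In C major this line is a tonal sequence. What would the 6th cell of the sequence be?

A4 C5 F5 C5

Taking 4-note groups, the heads are E3, G3, B3: the pattern moves up a 3rd.
Continuing the starts: D4 → F4 → A4.
From A4 the diatonic shape gives A4 C5 F5 C5.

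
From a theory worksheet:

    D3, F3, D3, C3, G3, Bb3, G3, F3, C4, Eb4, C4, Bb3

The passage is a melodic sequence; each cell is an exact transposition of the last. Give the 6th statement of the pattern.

With a 4-note motive the entries are D3, G3, C4, each up a 4th from the previous.
Continuing the starts: F4 → Bb4 → Eb5.
Statement 6 starts on Eb5 and keeps the same exact contour: Eb5 Gb5 Eb5 Db5.

Eb5 Gb5 Eb5 Db5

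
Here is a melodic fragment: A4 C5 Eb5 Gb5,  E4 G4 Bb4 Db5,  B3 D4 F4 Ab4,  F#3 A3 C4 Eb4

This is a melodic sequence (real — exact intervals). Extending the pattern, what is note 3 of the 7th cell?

The unit is 4 notes. Position-3 pitches of the 4 shown cells: Eb5, Bb4, F4, C4.
Extending down a 4th: G3 → D3 → A2.

A2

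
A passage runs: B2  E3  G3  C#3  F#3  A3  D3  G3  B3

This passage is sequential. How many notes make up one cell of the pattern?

9 notes total. Splitting into 3 groups of 3:
B2 E3 G3 | C#3 F#3 A3 | D3 G3 B3
Each cell is the previous one up a 2nd — so the unit is 3 notes.

3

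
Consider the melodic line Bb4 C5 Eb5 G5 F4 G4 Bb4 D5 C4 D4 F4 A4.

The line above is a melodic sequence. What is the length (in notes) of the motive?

Try groups of 4 (3 cells in 12 notes):
Bb4 C5 Eb5 G5 | F4 G4 Bb4 D5 | C4 D4 F4 A4
Each cell is the previous one down a 4th — so the unit is 4 notes.

4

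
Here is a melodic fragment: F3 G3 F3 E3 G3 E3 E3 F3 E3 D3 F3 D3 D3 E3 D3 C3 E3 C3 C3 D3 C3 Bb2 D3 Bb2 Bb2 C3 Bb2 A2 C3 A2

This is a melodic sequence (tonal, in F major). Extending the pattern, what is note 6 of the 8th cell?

With 6-note cells, note 6 of each statement runs E3, D3, C3, Bb2, A2.
Extending down a 2nd: G2 → F2 → E2.

E2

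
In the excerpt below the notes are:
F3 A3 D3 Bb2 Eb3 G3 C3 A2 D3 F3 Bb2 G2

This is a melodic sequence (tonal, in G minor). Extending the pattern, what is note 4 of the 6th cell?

D2

The unit is 4 notes. Position-4 pitches of the 3 shown cells: Bb2, A2, G2.
Carrying that down a 2nd forward: F2 → Eb2 → D2.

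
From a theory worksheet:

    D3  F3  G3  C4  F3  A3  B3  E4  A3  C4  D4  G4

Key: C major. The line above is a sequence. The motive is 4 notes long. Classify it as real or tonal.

tonal

Every note is diatonic to C major.
Cell 1 has +3 semitones from note 1 to 2, but cell 2 has +4 — the interval quality changes while the contour stays the same, which is the hallmark of a tonal sequence.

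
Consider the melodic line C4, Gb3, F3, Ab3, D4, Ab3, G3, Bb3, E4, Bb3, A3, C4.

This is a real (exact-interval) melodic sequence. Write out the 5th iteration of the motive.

Taking 4-note groups, the heads are C4, D4, E4: the pattern moves up a 2nd.
Carrying on: F#4 → G#4.
From G#4 the exact shape gives G#4 D4 C#4 E4.

G#4 D4 C#4 E4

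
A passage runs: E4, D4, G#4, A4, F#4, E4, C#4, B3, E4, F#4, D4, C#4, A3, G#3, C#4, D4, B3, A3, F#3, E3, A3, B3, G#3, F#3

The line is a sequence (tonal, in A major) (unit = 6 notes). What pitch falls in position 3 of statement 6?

Grouping in 6s, the 3rd note of each cell is G#4, E4, C#4, A3.
Each moves down a 3rd. Continuing: F#3 → D3.

D3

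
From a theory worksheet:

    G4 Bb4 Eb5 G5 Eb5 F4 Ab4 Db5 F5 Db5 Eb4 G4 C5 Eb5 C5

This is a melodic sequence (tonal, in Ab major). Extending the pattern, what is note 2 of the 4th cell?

The unit is 5 notes. Position-2 pitches of the 3 shown cells: Bb4, Ab4, G4.
One more down a 2nd gives F4.

F4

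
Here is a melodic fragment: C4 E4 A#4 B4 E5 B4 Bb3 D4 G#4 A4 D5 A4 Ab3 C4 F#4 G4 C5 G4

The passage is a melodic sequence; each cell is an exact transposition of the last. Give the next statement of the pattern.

Gb3 Bb3 E4 F4 Bb4 F4

With a 6-note motive the entries are C4, Bb3, Ab3, each down a 2nd from the previous.
Statement 4 starts on Gb3 and keeps the same exact contour: Gb3 Bb3 E4 F4 Bb4 F4.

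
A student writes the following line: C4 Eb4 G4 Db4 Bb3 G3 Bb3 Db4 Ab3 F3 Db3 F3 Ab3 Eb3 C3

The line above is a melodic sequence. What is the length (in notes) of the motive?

There are 15 notes; a 5-note unit gives 3 cells:
C4 Eb4 G4 Db4 Bb3 | G3 Bb3 Db4 Ab3 F3 | Db3 F3 Ab3 Eb3 C3
Each cell is the previous one down a 4th — so the unit is 5 notes.

5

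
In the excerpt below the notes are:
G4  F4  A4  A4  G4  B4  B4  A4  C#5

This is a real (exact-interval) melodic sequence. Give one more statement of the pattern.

C#5 B4 D#5

Unit = 3 notes; the statements start on G4, A4, B4, moving up a 2nd each time.
From C#5 the exact shape gives C#5 B4 D#5.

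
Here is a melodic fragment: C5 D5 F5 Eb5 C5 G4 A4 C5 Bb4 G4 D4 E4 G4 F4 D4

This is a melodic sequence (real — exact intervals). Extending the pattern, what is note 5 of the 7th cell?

The unit is 5 notes. Position-5 pitches of the 3 shown cells: C5, G4, D4.
Extending down a 4th: A3 → E3 → B2 → F#2.

F#2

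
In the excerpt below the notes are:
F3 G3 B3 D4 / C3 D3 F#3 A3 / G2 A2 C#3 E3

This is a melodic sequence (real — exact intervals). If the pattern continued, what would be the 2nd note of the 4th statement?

E2

Grouping in 4s, the 2nd note of each cell is G3, D3, A2.
One more down a 4th gives E2.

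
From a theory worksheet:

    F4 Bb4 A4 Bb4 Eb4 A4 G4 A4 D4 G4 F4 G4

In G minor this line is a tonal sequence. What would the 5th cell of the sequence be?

Bb3 Eb4 D4 Eb4

Taking 4-note groups, the heads are F4, Eb4, D4: the pattern moves down a 2nd.
Continuing the starts: C4 → Bb3.
So cell 5 is Bb3 Eb4 D4 Eb4.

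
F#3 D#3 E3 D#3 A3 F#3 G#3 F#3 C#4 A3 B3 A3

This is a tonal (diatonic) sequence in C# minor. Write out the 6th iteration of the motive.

The 4-note cells begin on F#3, A3, C#4 — each up a 3rd from the last.
Continuing the starts: E4 → G#4 → B4.
Statement 6 starts on B4 and keeps the same diatonic contour: B4 G#4 A4 G#4.

B4 G#4 A4 G#4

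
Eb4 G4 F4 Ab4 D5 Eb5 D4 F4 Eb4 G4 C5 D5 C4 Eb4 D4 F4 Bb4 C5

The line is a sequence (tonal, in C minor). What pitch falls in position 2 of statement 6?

Bb3

Grouping in 6s, the 2nd note of each cell is G4, F4, Eb4.
Extending down a 2nd: D4 → C4 → Bb3.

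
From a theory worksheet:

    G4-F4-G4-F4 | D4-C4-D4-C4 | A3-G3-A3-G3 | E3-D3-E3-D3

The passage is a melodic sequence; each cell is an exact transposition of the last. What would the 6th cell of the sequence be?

The 4-note cells begin on G4, D4, A3, E3 — each down a 4th from the last.
Extending down a 4th: B2 → F#2.
From F#2 the exact shape gives F#2 E2 F#2 E2.

F#2 E2 F#2 E2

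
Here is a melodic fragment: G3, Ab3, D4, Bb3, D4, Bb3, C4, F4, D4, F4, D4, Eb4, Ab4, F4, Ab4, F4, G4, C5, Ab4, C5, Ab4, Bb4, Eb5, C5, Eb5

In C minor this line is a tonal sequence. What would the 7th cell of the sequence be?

Eb5 F5 Bb5 G5 Bb5

Unit = 5 notes; the statements start on G3, Bb3, D4, F4, Ab4, moving up a 3rd each time.
Continuing the starts: C5 → Eb5.
So cell 7 is Eb5 F5 Bb5 G5 Bb5.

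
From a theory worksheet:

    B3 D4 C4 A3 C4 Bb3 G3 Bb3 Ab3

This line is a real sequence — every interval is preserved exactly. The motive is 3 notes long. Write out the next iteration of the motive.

F3 Ab3 Gb3

With a 3-note motive the entries are B3, A3, G3, each down a 2nd from the previous.
From F3 the exact shape gives F3 Ab3 Gb3.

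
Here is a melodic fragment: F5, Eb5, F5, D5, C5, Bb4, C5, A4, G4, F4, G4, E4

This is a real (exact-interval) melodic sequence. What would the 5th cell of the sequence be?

Unit = 4 notes; the statements start on F5, C5, G4, moving down a 4th each time.
Extending down a 4th: D4 → A3.
From A3 the exact shape gives A3 G3 A3 F#3.

A3 G3 A3 F#3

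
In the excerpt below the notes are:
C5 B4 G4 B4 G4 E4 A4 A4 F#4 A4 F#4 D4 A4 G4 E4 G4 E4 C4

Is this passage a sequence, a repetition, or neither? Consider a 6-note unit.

neither

Note 1 of cell 2 is A4; if this were a sequence it would be B4. No unit length gives a consistent transposition pattern.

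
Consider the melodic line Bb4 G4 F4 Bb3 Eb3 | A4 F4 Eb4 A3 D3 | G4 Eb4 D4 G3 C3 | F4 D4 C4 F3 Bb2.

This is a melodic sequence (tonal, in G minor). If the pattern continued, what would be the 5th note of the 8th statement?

Eb2

Grouping in 5s, the 5th note of each cell is Eb3, D3, C3, Bb2.
Extending down a 2nd: A2 → G2 → F2 → Eb2.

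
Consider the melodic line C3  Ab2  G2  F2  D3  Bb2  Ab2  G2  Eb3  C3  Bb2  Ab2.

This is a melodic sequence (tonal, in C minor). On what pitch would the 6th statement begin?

Ab3

Taking 4-note groups, the heads are C3, D3, Eb3: the pattern moves up a 2nd.
Extending the heads up a 2nd: F3 → G3 → Ab3.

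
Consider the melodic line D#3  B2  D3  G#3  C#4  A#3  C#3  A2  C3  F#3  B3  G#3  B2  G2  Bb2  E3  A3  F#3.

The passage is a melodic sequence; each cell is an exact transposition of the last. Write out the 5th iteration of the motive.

The 6-note cells begin on D#3, C#3, B2 — each down a 2nd from the last.
Extending down a 2nd: A2 → G2.
From G2 the exact shape gives G2 Eb2 Gb2 C3 F3 D3.

G2 Eb2 Gb2 C3 F3 D3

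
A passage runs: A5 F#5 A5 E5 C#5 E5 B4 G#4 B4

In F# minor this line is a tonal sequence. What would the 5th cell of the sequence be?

With a 3-note motive the entries are A5, E5, B4, each down a 4th from the previous.
Continuing the starts: F#4 → C#4.
Statement 5 starts on C#4 and keeps the same diatonic contour: C#4 A3 C#4.

C#4 A3 C#4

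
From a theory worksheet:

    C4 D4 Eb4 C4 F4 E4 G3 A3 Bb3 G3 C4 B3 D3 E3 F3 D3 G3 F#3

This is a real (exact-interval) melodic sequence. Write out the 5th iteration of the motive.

E2 F#2 G2 E2 A2 G#2

Taking 6-note groups, the heads are C4, G3, D3: the pattern moves down a 4th.
Continuing the starts: A2 → E2.
Statement 5 starts on E2 and keeps the same exact contour: E2 F#2 G2 E2 A2 G#2.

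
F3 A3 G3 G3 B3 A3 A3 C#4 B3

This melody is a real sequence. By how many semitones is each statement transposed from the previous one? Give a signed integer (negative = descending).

2

Unit = 3 notes; the statements start on F3, G3, A3, moving up a 2nd each time.
F3 to G3 spans +2 semitones.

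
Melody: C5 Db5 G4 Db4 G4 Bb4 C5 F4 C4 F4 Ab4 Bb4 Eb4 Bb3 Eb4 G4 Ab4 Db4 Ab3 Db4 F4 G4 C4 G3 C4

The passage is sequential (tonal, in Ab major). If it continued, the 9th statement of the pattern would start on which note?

Bb3

Unit = 5 notes; the statements start on C5, Bb4, Ab4, G4, F4, moving down a 2nd each time.
Continuing: Eb4 → Db4 → C4 → Bb3. Statement 9 starts on Bb3.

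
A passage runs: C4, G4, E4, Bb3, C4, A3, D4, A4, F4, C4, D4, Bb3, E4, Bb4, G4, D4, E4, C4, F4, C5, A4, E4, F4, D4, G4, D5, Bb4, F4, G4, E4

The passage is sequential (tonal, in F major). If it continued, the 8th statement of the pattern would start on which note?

C5

Taking 6-note groups, the heads are C4, D4, E4, F4, G4: the pattern moves up a 2nd.
Extending the heads up a 2nd: A4 → Bb4 → C5.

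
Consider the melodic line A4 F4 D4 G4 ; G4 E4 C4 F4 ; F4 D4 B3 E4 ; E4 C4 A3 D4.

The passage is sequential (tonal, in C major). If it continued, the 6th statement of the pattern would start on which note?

Taking 4-note groups, the heads are A4, G4, F4, E4: the pattern moves down a 2nd.
Continuing: D4 → C4. Statement 6 starts on C4.

C4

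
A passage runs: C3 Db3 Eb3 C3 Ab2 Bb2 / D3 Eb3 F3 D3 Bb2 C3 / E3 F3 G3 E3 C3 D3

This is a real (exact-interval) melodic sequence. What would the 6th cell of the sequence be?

The 6-note cells begin on C3, D3, E3 — each up a 2nd from the last.
Carrying on: F#3 → G#3 → A#3.
So cell 6 is A#3 B3 C#4 A#3 F#3 G#3.

A#3 B3 C#4 A#3 F#3 G#3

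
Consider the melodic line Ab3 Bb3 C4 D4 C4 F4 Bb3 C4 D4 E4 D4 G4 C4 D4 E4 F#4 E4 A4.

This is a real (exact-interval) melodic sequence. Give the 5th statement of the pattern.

Unit = 6 notes; the statements start on Ab3, Bb3, C4, moving up a 2nd each time.
Extending up a 2nd: D4 → E4.
So cell 5 is E4 F#4 G#4 A#4 G#4 C#5.

E4 F#4 G#4 A#4 G#4 C#5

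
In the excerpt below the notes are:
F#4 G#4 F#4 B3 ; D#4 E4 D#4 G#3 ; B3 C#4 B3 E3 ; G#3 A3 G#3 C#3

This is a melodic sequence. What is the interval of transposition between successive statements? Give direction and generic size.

down a 3rd

The 4-note cells begin on F#4, D#4, B3, G#3 — each down a 3rd from the last.
From F#4 to D#4: down a 3rd.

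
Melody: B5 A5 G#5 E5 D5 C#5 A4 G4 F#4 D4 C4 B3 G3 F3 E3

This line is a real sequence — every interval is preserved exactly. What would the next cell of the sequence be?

C3 Bb2 A2

The 3-note cells begin on B5, E5, A4, D4, G3 — each down a 5th from the last.
From C3 the exact shape gives C3 Bb2 A2.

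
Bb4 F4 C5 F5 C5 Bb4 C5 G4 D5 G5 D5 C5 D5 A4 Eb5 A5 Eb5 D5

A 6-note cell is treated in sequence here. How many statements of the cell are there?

3

18 notes in groups of 6 gives 18/6 = 3 statements.
Starts: Bb4, C5, D5 — each up a 2nd.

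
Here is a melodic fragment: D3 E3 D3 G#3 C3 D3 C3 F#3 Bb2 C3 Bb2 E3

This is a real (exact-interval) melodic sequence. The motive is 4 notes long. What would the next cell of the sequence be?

Unit = 4 notes; the statements start on D3, C3, Bb2, moving down a 2nd each time.
Statement 4 starts on Ab2 and keeps the same exact contour: Ab2 Bb2 Ab2 D3.

Ab2 Bb2 Ab2 D3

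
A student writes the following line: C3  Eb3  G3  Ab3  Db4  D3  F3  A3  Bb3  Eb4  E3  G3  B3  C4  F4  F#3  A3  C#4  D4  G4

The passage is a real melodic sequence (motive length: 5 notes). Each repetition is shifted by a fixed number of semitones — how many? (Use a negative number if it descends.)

2

Unit = 5 notes; the statements start on C3, D3, E3, F#3, moving up a 2nd each time.
C3 to D3 spans +2 semitones.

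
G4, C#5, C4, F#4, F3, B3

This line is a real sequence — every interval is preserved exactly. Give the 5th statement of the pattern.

The 2-note cells begin on G4, C4, F3 — each down a 5th from the last.
Continuing the starts: Bb2 → Eb2.
Statement 5 starts on Eb2 and keeps the same exact contour: Eb2 A2.

Eb2 A2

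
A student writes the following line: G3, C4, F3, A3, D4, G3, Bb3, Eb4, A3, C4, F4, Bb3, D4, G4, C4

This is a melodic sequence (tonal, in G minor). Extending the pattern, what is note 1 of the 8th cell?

With 3-note cells, note 1 of each statement runs G3, A3, Bb3, C4, D4.
Carrying that up a 2nd forward: Eb4 → F4 → G4.

G4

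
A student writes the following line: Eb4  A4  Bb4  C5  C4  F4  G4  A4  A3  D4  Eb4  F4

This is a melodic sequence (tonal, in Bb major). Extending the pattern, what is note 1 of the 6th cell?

The unit is 4 notes. Position-1 pitches of the 3 shown cells: Eb4, C4, A3.
Carrying that down a 3rd forward: F3 → D3 → Bb2.

Bb2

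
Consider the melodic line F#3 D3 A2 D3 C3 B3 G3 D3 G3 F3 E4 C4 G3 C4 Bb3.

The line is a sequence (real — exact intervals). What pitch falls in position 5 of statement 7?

Gb5

With 5-note cells, note 5 of each statement runs C3, F3, Bb3.
Each moves up a 4th. Continuing: Eb4 → Ab4 → Db5 → Gb5.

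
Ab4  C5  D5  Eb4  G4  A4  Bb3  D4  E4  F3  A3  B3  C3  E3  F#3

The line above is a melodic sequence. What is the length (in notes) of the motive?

3

Try groups of 3 (5 cells in 15 notes):
Ab4 C5 D5 | Eb4 G4 A4 | Bb3 D4 E4 | F3 A3 B3 | C3 E3 F#3
Each cell is the previous one down a 4th — so the unit is 3 notes.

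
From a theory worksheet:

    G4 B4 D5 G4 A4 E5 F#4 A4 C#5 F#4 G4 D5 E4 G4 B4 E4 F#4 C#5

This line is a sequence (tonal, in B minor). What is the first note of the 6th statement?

Unit = 6 notes; the statements start on G4, F#4, E4, moving down a 2nd each time.
Extending the heads down a 2nd: D4 → C#4 → B3.

B3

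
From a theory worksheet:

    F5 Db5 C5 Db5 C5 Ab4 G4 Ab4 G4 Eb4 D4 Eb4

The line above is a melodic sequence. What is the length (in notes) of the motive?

Try groups of 4 (3 cells in 12 notes):
F5 Db5 C5 Db5 | C5 Ab4 G4 Ab4 | G4 Eb4 D4 Eb4
Every group is a transposition down a 4th of the one before; no shorter unit works.

4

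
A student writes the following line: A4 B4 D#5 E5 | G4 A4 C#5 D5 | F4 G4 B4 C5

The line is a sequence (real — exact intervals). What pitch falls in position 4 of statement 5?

The unit is 4 notes. Position-4 pitches of the 3 shown cells: E5, D5, C5.
Extending down a 2nd: Bb4 → Ab4.

Ab4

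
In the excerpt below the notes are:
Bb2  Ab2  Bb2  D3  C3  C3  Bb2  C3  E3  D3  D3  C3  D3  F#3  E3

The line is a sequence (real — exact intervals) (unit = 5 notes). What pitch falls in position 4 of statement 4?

With 5-note cells, note 4 of each statement runs D3, E3, F#3.
From F#3, up a 2nd gives G#3.

G#3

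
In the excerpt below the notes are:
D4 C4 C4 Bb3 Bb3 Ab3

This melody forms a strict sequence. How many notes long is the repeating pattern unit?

Try groups of 2 (3 cells in 6 notes):
D4 C4 | C4 Bb3 | Bb3 Ab3
Each cell is the previous one down a 2nd — so the unit is 2 notes.

2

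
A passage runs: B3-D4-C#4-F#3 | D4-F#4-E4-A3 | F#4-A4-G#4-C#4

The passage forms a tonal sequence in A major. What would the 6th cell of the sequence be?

E5 G#5 F#5 B4

Unit = 4 notes; the statements start on B3, D4, F#4, moving up a 3rd each time.
Extending up a 3rd: A4 → C#5 → E5.
So cell 6 is E5 G#5 F#5 B4.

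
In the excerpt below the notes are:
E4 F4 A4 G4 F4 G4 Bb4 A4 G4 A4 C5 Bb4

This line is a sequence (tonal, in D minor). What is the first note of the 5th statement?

Taking 4-note groups, the heads are E4, F4, G4: the pattern moves up a 2nd.
Continuing: A4 → Bb4. Statement 5 starts on Bb4.

Bb4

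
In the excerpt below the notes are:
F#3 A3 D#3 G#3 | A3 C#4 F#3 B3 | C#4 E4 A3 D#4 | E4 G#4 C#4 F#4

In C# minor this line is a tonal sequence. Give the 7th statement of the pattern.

D#5 F#5 B4 E5

Taking 4-note groups, the heads are F#3, A3, C#4, E4: the pattern moves up a 3rd.
Carrying on: G#4 → B4 → D#5.
From D#5 the diatonic shape gives D#5 F#5 B4 E5.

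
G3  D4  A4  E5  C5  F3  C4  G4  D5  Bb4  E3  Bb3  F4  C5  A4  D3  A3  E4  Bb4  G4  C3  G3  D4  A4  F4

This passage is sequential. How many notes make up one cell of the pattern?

Try groups of 5 (5 cells in 25 notes):
G3 D4 A4 E5 C5 | F3 C4 G4 D5 Bb4 | E3 Bb3 F4 C5 A4 | D3 A3 E4 Bb4 G4 | C3 G3 D4 A4 F4
Every group is a transposition down a 2nd of the one before; no shorter unit works.

5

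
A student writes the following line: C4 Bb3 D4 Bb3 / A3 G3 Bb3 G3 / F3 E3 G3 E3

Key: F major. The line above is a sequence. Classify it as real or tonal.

tonal

Every note is diatonic to F major.
Cell 1 has +4 semitones from note 2 to 3, but cell 2 has +3 — the interval quality changes while the contour stays the same, which is the hallmark of a tonal sequence.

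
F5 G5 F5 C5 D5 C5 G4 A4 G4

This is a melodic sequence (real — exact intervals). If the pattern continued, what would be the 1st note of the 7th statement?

With 3-note cells, note 1 of each statement runs F5, C5, G4.
Carrying that down a 4th forward: D4 → A3 → E3 → B2.

B2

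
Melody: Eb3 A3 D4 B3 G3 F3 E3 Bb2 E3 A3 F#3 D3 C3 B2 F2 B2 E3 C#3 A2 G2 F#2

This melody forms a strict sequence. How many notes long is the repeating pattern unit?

7

Try groups of 7 (3 cells in 21 notes):
Eb3 A3 D4 B3 G3 F3 E3 | Bb2 E3 A3 F#3 D3 C3 B2 | F2 B2 E3 C#3 A2 G2 F#2
Each cell is the previous one down a 4th — so the unit is 7 notes.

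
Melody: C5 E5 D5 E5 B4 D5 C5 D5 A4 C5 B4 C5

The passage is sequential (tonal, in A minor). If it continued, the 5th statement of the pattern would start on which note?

With a 4-note motive the entries are C5, B4, A4, each down a 2nd from the previous.
Extending the heads down a 2nd: G4 → F4.

F4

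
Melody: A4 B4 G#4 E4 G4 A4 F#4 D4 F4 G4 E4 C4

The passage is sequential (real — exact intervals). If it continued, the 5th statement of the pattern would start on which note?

With a 4-note motive the entries are A4, G4, F4, each down a 2nd from the previous.
Continuing: Eb4 → Db4. Statement 5 starts on Db4.

Db4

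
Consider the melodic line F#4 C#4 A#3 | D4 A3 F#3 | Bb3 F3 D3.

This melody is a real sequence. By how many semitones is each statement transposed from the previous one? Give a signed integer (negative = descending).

Taking 3-note groups, the heads are F#4, D4, Bb3: the pattern moves down a 3rd.
F#4→D4 is 62 − 66 = -4 semitones.

-4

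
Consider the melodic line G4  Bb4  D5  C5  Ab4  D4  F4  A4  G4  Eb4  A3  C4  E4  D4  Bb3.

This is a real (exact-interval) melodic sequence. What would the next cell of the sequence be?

With a 5-note motive the entries are G4, D4, A3, each down a 4th from the previous.
From E3 the exact shape gives E3 G3 B3 A3 F3.

E3 G3 B3 A3 F3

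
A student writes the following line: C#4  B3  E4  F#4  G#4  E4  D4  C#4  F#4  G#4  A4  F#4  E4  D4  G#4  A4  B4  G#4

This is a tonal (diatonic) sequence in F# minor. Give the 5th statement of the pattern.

G#4 F#4 B4 C#5 D5 B4

The 6-note cells begin on C#4, D4, E4 — each up a 2nd from the last.
Continuing the starts: F#4 → G#4.
Statement 5 starts on G#4 and keeps the same diatonic contour: G#4 F#4 B4 C#5 D5 B4.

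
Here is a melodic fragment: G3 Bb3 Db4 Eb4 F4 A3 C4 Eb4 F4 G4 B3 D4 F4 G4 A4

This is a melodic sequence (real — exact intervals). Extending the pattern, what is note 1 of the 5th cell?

D#4

With 5-note cells, note 1 of each statement runs G3, A3, B3.
Carrying that up a 2nd forward: C#4 → D#4.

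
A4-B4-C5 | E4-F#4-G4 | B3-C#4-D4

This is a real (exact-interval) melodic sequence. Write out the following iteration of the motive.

F#3 G#3 A3

Unit = 3 notes; the statements start on A4, E4, B3, moving down a 4th each time.
From F#3 the exact shape gives F#3 G#3 A3.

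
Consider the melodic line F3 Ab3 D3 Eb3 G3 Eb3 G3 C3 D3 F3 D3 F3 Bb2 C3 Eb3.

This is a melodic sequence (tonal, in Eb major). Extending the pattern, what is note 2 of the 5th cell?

With 5-note cells, note 2 of each statement runs Ab3, G3, F3.
Each moves down a 2nd. Continuing: Eb3 → D3.

D3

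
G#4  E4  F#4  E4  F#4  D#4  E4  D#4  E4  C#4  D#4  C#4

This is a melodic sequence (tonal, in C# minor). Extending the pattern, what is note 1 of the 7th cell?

Grouping in 4s, the 1st note of each cell is G#4, F#4, E4.
Extending down a 2nd: D#4 → C#4 → B3 → A3.

A3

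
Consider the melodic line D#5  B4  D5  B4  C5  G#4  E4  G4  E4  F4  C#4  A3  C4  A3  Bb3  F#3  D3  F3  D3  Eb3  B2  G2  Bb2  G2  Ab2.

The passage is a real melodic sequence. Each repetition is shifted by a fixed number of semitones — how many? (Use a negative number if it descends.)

-7

With a 5-note motive the entries are D#5, G#4, C#4, F#3, B2, each down a 5th from the previous.
Counting half-steps from D#5 to G#4: -7.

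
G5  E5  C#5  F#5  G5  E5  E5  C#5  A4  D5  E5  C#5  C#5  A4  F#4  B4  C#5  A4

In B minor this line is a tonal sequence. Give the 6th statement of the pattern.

With a 6-note motive the entries are G5, E5, C#5, each down a 3rd from the previous.
Continuing the starts: A4 → F#4 → D4.
From D4 the diatonic shape gives D4 B3 G3 C#4 D4 B3.

D4 B3 G3 C#4 D4 B3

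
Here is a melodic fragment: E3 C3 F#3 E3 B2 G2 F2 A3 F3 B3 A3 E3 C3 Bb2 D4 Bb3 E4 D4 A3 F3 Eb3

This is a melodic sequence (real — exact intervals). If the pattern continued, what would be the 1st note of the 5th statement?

Grouping in 7s, the 1st note of each cell is E3, A3, D4.
Each moves up a 4th. Continuing: G4 → C5.

C5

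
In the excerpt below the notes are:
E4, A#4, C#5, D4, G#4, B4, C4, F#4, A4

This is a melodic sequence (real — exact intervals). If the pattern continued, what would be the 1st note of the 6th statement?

Gb3

The unit is 3 notes. Position-1 pitches of the 3 shown cells: E4, D4, C4.
Each moves down a 2nd. Continuing: Bb3 → Ab3 → Gb3.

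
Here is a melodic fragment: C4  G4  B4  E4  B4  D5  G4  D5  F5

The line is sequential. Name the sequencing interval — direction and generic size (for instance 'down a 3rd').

up a 3rd

With a 3-note motive the entries are C4, E4, G4, each up a 3rd from the previous.
From C4 to E4: up a 3rd.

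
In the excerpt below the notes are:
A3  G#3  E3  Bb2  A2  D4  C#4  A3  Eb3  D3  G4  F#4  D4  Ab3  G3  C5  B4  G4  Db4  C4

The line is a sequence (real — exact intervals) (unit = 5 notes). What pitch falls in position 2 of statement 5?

E5

The unit is 5 notes. Position-2 pitches of the 4 shown cells: G#3, C#4, F#4, B4.
Each moves up a 4th; the next is E5.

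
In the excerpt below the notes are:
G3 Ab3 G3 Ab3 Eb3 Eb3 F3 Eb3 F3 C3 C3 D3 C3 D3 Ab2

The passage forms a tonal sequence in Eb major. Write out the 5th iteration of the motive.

F2 G2 F2 G2 D2

With a 5-note motive the entries are G3, Eb3, C3, each down a 3rd from the previous.
Extending down a 3rd: Ab2 → F2.
So cell 5 is F2 G2 F2 G2 D2.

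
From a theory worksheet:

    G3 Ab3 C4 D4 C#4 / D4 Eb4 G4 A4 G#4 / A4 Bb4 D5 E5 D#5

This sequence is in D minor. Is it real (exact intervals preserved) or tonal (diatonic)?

real

Each cell has the same semitone pattern (1, 4, 2, -1) — intervals are preserved exactly.
And Ab3 lies outside D minor, so the sequence is real rather than tonal.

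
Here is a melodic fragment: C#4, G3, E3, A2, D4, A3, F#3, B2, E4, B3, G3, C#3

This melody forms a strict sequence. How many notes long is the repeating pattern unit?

There are 12 notes; a 4-note unit gives 3 cells:
C#4 G3 E3 A2 | D4 A3 F#3 B2 | E4 B3 G3 C#3
That's a consistent up a 2nd shift per cell, and no other grouping gives one.

4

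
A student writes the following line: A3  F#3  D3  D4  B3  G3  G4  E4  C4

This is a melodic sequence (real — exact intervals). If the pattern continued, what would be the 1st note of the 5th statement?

With 3-note cells, note 1 of each statement runs A3, D4, G4.
Each moves up a 4th. Continuing: C5 → F5.

F5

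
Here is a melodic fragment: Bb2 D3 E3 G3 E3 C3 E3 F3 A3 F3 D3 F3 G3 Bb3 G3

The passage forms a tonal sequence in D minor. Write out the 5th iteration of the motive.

F3 A3 Bb3 D4 Bb3

Unit = 5 notes; the statements start on Bb2, C3, D3, moving up a 2nd each time.
Extending up a 2nd: E3 → F3.
So cell 5 is F3 A3 Bb3 D4 Bb3.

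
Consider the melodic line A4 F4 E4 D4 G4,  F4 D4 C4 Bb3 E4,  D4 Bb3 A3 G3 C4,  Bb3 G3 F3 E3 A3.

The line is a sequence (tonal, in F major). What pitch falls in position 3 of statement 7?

G2

The unit is 5 notes. Position-3 pitches of the 4 shown cells: E4, C4, A3, F3.
Each moves down a 3rd. Continuing: D3 → Bb2 → G2.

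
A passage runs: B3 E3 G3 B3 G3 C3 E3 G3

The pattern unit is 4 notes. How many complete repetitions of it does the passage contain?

8 notes in groups of 4 gives 8/4 = 2 statements.
Starts: B3, G3 — each down a 3rd.

2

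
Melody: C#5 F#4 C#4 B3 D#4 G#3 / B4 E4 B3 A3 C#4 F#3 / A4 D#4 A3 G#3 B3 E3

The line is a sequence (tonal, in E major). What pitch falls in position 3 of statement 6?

The unit is 6 notes. Position-3 pitches of the 3 shown cells: C#4, B3, A3.
Extending down a 2nd: G#3 → F#3 → E3.

E3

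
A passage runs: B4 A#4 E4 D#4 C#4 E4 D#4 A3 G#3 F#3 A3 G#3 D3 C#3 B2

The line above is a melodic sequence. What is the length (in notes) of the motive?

There are 15 notes; a 5-note unit gives 3 cells:
B4 A#4 E4 D#4 C#4 | E4 D#4 A3 G#3 F#3 | A3 G#3 D3 C#3 B2
Each cell is the previous one down a 5th — so the unit is 5 notes.

5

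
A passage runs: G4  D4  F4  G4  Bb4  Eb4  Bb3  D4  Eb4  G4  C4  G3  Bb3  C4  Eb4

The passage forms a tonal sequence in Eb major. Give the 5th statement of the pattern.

Taking 5-note groups, the heads are G4, Eb4, C4: the pattern moves down a 3rd.
Carrying on: Ab3 → F3.
From F3 the diatonic shape gives F3 C3 Eb3 F3 Ab3.

F3 C3 Eb3 F3 Ab3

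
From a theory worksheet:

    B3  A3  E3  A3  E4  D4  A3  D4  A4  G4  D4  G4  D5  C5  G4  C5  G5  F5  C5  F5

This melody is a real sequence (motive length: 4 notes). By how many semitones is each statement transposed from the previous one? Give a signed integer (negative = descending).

5

Taking 4-note groups, the heads are B3, E4, A4, D5, G5: the pattern moves up a 4th.
B3 to E4 spans +5 semitones.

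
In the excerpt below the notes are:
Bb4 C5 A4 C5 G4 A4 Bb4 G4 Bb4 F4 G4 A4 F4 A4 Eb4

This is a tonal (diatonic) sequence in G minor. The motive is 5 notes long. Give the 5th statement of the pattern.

Eb4 F4 D4 F4 C4

The 5-note cells begin on Bb4, A4, G4 — each down a 2nd from the last.
Extending down a 2nd: F4 → Eb4.
From Eb4 the diatonic shape gives Eb4 F4 D4 F4 C4.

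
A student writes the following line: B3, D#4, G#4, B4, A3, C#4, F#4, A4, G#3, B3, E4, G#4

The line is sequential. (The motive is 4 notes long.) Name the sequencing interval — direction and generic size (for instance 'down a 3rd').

With a 4-note motive the entries are B3, A3, G#3, each down a 2nd from the previous.
From B3 to A3: down a 2nd.

down a 2nd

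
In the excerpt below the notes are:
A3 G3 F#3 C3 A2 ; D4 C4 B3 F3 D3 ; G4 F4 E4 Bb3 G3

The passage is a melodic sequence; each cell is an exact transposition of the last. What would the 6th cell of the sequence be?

Bb5 Ab5 G5 Db5 Bb4

Unit = 5 notes; the statements start on A3, D4, G4, moving up a 4th each time.
Extending up a 4th: C5 → F5 → Bb5.
From Bb5 the exact shape gives Bb5 Ab5 G5 Db5 Bb4.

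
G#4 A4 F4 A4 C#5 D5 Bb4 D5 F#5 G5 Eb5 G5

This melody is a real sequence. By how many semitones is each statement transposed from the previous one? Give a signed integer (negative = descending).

5

The 4-note cells begin on G#4, C#5, F#5 — each up a 4th from the last.
G#4→C#5 is 73 − 68 = 5 semitones.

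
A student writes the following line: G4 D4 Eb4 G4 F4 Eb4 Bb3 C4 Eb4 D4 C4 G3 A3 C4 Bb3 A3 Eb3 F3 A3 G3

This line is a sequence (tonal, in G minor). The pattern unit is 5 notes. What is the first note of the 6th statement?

Unit = 5 notes; the statements start on G4, Eb4, C4, A3, moving down a 3rd each time.
Extending the heads down a 3rd: F3 → D3.

D3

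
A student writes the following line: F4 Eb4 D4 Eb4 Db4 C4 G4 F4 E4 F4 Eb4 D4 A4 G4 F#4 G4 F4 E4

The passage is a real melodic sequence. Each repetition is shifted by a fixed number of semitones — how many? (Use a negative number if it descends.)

The 6-note cells begin on F4, G4, A4 — each up a 2nd from the last.
Counting half-steps from F4 to G4: 2.

2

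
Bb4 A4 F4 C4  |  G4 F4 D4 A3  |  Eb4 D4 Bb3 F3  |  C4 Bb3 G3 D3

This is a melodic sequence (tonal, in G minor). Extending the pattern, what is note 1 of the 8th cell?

Grouping in 4s, the 1st note of each cell is Bb4, G4, Eb4, C4.
Carrying that down a 3rd forward: A3 → F3 → D3 → Bb2.

Bb2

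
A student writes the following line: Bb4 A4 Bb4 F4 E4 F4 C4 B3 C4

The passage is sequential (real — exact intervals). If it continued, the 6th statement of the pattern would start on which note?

A2

The 3-note cells begin on Bb4, F4, C4 — each down a 4th from the last.
Extending the heads down a 4th: G3 → D3 → A2.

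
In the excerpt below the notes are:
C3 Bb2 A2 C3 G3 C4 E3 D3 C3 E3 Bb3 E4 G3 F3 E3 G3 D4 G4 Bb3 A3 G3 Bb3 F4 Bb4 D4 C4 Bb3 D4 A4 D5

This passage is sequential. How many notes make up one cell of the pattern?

There are 30 notes; a 6-note unit gives 5 cells:
C3 Bb2 A2 C3 G3 C4 | E3 D3 C3 E3 Bb3 E4 | G3 F3 E3 G3 D4 G4 | Bb3 A3 G3 Bb3 F4 Bb4 | D4 C4 Bb3 D4 A4 D5
Every group is a transposition up a 3rd of the one before; no shorter unit works.

6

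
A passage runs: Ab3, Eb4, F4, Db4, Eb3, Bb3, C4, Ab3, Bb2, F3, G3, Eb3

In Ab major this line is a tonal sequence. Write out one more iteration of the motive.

Taking 4-note groups, the heads are Ab3, Eb3, Bb2: the pattern moves down a 4th.
So cell 4 is F2 C3 Db3 Bb2.

F2 C3 Db3 Bb2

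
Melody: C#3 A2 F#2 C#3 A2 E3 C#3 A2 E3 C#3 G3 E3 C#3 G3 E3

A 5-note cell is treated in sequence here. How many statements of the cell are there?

15 notes in groups of 5 gives 15/5 = 3 statements.
Starts: C#3, E3, G3 — each up a 3rd.

3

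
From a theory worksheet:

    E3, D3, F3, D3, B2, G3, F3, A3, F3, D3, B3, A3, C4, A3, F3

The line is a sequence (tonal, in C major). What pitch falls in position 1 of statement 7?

The unit is 5 notes. Position-1 pitches of the 3 shown cells: E3, G3, B3.
Each moves up a 3rd. Continuing: D4 → F4 → A4 → C5.

C5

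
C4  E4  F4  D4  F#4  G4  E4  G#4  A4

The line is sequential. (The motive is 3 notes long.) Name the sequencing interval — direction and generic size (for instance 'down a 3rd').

up a 2nd

The 3-note cells begin on C4, D4, E4 — each up a 2nd from the last.
C4 to D4 is up a 2nd.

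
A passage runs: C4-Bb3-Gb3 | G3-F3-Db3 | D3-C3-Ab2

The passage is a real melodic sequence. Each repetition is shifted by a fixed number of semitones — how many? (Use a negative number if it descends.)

The 3-note cells begin on C4, G3, D3 — each down a 4th from the last.
C4→G3 is 55 − 60 = -5 semitones.

-5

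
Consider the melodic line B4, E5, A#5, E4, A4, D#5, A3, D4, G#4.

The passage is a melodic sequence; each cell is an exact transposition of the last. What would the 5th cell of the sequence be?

G2 C3 F#3

The 3-note cells begin on B4, E4, A3 — each down a 5th from the last.
Carrying on: D3 → G2.
From G2 the exact shape gives G2 C3 F#3.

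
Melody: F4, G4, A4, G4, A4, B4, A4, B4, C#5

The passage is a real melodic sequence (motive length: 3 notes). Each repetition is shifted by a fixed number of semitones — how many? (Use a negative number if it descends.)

2

The 3-note cells begin on F4, G4, A4 — each up a 2nd from the last.
F4 to G4 spans +2 semitones.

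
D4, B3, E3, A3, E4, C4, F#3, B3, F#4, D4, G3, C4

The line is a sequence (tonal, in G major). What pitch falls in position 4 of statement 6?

F#4

Grouping in 4s, the 4th note of each cell is A3, B3, C4.
Each moves up a 2nd. Continuing: D4 → E4 → F#4.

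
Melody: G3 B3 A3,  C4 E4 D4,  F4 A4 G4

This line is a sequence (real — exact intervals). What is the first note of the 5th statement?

Eb5

The 3-note cells begin on G3, C4, F4 — each up a 4th from the last.
Continuing: Bb4 → Eb5. Statement 5 starts on Eb5.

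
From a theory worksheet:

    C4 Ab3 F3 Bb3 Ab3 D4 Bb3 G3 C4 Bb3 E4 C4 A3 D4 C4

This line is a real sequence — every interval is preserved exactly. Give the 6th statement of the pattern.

A#4 F#4 D#4 G#4 F#4

Unit = 5 notes; the statements start on C4, D4, E4, moving up a 2nd each time.
Carrying on: F#4 → G#4 → A#4.
Statement 6 starts on A#4 and keeps the same exact contour: A#4 F#4 D#4 G#4 F#4.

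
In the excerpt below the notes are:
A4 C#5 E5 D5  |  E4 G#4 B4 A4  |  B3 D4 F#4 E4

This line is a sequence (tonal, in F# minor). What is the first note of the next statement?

With a 4-note motive the entries are A4, E4, B3, each down a 4th from the previous.
One more step down a 4th gives F#3.

F#3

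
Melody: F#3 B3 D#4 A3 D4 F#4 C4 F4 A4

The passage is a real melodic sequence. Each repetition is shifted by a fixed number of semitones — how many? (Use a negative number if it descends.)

3

Taking 3-note groups, the heads are F#3, A3, C4: the pattern moves up a 3rd.
Counting half-steps from F#3 to A3: 3.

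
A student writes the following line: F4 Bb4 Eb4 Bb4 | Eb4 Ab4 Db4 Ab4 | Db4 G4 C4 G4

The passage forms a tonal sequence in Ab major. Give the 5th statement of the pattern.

With a 4-note motive the entries are F4, Eb4, Db4, each down a 2nd from the previous.
Continuing the starts: C4 → Bb3.
From Bb3 the diatonic shape gives Bb3 Eb4 Ab3 Eb4.

Bb3 Eb4 Ab3 Eb4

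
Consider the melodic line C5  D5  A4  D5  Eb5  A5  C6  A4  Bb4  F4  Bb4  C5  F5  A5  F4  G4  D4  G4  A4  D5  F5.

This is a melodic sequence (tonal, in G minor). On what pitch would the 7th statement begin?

Taking 7-note groups, the heads are C5, A4, F4: the pattern moves down a 3rd.
Continuing: D4 → Bb3 → G3 → Eb3. Statement 7 starts on Eb3.

Eb3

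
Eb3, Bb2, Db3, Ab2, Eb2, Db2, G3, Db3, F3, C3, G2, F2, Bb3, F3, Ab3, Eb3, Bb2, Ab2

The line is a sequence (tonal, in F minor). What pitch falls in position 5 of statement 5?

With 6-note cells, note 5 of each statement runs Eb2, G2, Bb2.
Extending up a 3rd: Db3 → F3.

F3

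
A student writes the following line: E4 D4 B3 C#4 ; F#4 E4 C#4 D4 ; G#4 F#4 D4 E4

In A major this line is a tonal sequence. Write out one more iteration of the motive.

A4 G#4 E4 F#4

Unit = 4 notes; the statements start on E4, F#4, G#4, moving up a 2nd each time.
From A4 the diatonic shape gives A4 G#4 E4 F#4.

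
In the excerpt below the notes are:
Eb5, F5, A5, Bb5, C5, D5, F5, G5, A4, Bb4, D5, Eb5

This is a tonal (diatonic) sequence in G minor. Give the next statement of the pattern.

F4 G4 Bb4 C5

With a 4-note motive the entries are Eb5, C5, A4, each down a 3rd from the previous.
Statement 4 starts on F4 and keeps the same diatonic contour: F4 G4 Bb4 C5.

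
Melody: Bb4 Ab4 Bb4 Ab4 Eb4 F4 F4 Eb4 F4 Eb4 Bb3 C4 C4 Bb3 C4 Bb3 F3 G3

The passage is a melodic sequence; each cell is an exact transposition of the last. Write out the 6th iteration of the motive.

The 6-note cells begin on Bb4, F4, C4 — each down a 4th from the last.
Continuing the starts: G3 → D3 → A2.
Statement 6 starts on A2 and keeps the same exact contour: A2 G2 A2 G2 D2 E2.

A2 G2 A2 G2 D2 E2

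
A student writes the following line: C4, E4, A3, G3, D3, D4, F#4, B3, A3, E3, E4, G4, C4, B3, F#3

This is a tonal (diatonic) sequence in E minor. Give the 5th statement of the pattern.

G4 B4 E4 D4 A3

With a 5-note motive the entries are C4, D4, E4, each up a 2nd from the previous.
Extending up a 2nd: F#4 → G4.
Statement 5 starts on G4 and keeps the same diatonic contour: G4 B4 E4 D4 A3.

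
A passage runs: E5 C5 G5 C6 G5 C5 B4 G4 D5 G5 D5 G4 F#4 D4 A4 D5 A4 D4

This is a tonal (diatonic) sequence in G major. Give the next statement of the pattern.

C4 A3 E4 A4 E4 A3

Taking 6-note groups, the heads are E5, B4, F#4: the pattern moves down a 4th.
From C4 the diatonic shape gives C4 A3 E4 A4 E4 A3.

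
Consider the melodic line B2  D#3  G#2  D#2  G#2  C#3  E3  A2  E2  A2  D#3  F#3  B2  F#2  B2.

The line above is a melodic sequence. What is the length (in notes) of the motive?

5

There are 15 notes; a 5-note unit gives 3 cells:
B2 D#3 G#2 D#2 G#2 | C#3 E3 A2 E2 A2 | D#3 F#3 B2 F#2 B2
That's a consistent up a 2nd shift per cell, and no other grouping gives one.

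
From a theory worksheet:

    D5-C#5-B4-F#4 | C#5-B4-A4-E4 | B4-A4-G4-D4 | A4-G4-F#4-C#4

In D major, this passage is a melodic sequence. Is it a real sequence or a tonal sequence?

Every note is diatonic to D major.
Cell 1 has -1 semitones from note 1 to 2, but cell 2 has -2 — the interval quality changes while the contour stays the same, which is the hallmark of a tonal sequence.

tonal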